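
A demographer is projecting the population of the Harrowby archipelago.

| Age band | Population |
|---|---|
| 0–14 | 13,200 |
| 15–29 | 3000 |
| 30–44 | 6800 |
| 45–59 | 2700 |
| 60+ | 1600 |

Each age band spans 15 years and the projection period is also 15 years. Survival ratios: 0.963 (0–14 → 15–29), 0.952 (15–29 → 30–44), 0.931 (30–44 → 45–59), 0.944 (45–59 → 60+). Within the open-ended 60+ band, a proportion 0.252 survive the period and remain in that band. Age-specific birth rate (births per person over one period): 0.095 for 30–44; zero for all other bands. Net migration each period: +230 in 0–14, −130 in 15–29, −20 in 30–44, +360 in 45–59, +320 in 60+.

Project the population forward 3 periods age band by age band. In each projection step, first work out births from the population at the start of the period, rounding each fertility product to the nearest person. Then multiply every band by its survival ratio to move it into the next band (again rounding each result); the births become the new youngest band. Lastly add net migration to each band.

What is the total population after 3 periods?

18902

Period 1.
Births: 6800 * 0.095 = 646
15–29: 13200 * 0.963 = 12712
30–44: 3000 * 0.952 = 2856
45–59: 6800 * 0.931 = 6331
60+: 2700 * 0.944 + 1600 * 0.252 = 2549 + 403 = 2952
Net migration: 0–14 + 230 → 876; 15–29 − 130 → 12582; 30–44 − 20 → 2836; 45–59 + 360 → 6691; 60+ + 320 → 3272
→ [876, 12582, 2836, 6691, 3272]
Period 2.
Births: 2836 * 0.095 = 269
15–29: 876 * 0.963 = 844
30–44: 12582 * 0.952 = 11978
45–59: 2836 * 0.931 = 2640
60+: 6691 * 0.944 + 3272 * 0.252 = 6316 + 825 = 7141
Net migration: 0–14 + 230 → 499; 15–29 − 130 → 714; 30–44 − 20 → 11958; 45–59 + 360 → 3000; 60+ + 320 → 7461
→ [499, 714, 11958, 3000, 7461]
Period 3.
Births: 11958 * 0.095 = 1136
15–29: 499 * 0.963 = 481
30–44: 714 * 0.952 = 680
45–59: 11958 * 0.931 = 11133
60+: 3000 * 0.944 + 7461 * 0.252 = 2832 + 1880 = 4712
Net migration: 0–14 + 230 → 1366; 15–29 − 130 → 351; 30–44 − 20 → 660; 45–59 + 360 → 11493; 60+ + 320 → 5032
→ [1366, 351, 660, 11493, 5032]
Total after period 3: 1366 + 351 + 660 + 11493 + 5032 = 18902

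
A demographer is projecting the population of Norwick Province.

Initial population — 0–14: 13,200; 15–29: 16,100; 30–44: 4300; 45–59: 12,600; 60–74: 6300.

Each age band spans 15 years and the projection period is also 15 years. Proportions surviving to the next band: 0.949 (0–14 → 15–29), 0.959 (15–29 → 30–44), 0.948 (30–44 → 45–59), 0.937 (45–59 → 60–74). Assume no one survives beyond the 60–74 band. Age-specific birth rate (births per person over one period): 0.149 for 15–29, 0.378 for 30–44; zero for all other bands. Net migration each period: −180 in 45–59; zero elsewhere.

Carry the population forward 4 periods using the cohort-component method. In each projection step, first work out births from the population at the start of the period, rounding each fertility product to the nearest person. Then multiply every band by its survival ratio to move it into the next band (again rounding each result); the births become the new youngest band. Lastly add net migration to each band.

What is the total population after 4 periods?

[period 1]
Births: 16100 × 0.149 = 2399  |  4300 × 0.378 = 1625 → 4024
15–29: 13200 × 0.949 = 12527
30–44: 16100 × 0.959 = 15440
45–59: 4300 × 0.948 = 4076
60–74: 12600 × 0.937 = 11806
Net migration: 45–59 − 180 → 3896
End of period: [4024, 12527, 15440, 3896, 11806]
[period 2]
Births: 12527 × 0.149 = 1867  |  15440 × 0.378 = 5836 → 7703
15–29: 4024 × 0.949 = 3819
30–44: 12527 × 0.959 = 12013
45–59: 15440 × 0.948 = 14637
60–74: 3896 × 0.937 = 3651
Net migration: 45–59 − 180 → 14457
End of period: [7703, 3819, 12013, 14457, 3651]
[period 3]
Births: 3819 × 0.149 = 569  |  12013 × 0.378 = 4541 → 5110
15–29: 7703 × 0.949 = 7310
30–44: 3819 × 0.959 = 3662
45–59: 12013 × 0.948 = 11388
60–74: 14457 × 0.937 = 13546
Net migration: 45–59 − 180 → 11208
End of period: [5110, 7310, 3662, 11208, 13546]
[period 4]
Births: 7310 × 0.149 = 1089  |  3662 × 0.378 = 1384 → 2473
15–29: 5110 × 0.949 = 4849
30–44: 7310 × 0.959 = 7010
45–59: 3662 × 0.948 = 3472
60–74: 11208 × 0.937 = 10502
Net migration: 45–59 − 180 → 3292
End of period: [2473, 4849, 7010, 3292, 10502]
Total after period 4: 2473 + 4849 + 7010 + 3292 + 10502 = 28126

28126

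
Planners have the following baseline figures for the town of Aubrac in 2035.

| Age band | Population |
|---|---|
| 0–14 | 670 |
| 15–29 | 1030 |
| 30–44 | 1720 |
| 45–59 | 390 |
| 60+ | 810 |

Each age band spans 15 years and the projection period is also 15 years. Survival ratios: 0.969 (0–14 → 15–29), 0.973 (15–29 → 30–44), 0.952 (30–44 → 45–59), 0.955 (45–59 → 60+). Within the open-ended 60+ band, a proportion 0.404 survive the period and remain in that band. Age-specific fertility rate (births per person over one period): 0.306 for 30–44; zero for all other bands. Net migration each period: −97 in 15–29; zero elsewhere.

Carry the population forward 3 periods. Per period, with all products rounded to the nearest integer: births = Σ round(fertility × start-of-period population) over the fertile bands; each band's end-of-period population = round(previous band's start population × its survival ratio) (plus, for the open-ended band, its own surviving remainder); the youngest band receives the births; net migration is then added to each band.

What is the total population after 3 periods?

Numbering the bands 1..5 from youngest to oldest:
After projecting period 1:
Births: 1720 × 0.306 = 526
Band 2: 670 × 0.969 = 649
Band 3: 1030 × 0.973 = 1002
Band 4: 1720 × 0.952 = 1637
Band 5: 390 × 0.955 + 810 × 0.404 = 372 + 327 = 699
Net migration: Band 2 − 97 → 552
End of period: [526, 552, 1002, 1637, 699]
After projecting period 2:
Births: 1002 × 0.306 = 307
Band 2: 526 × 0.969 = 510
Band 3: 552 × 0.973 = 537
Band 4: 1002 × 0.952 = 954
Band 5: 1637 × 0.955 + 699 × 0.404 = 1563 + 282 = 1845
Net migration: Band 2 − 97 → 413
End of period: [307, 413, 537, 954, 1845]
After projecting period 3:
Births: 537 × 0.306 = 164
Band 2: 307 × 0.969 = 297
Band 3: 413 × 0.973 = 402
Band 4: 537 × 0.952 = 511
Band 5: 954 × 0.955 + 1845 × 0.404 = 911 + 745 = 1656
Net migration: Band 2 − 97 → 200
End of period: [164, 200, 402, 511, 1656]
Total after period 3: 164 + 200 + 402 + 511 + 1656 = 2933

2933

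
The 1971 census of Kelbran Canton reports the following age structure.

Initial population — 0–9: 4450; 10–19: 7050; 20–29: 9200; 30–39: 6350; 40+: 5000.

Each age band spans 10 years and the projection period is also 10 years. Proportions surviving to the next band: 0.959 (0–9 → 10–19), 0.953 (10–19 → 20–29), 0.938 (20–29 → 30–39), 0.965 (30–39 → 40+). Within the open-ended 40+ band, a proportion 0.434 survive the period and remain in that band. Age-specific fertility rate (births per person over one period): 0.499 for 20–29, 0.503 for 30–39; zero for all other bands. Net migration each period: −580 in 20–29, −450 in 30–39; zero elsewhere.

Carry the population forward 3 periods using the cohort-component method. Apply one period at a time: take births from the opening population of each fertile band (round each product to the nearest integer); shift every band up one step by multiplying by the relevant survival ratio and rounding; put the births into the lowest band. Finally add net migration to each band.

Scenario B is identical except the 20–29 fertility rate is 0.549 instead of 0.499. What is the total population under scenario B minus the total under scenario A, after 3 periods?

888

(Groups numbered youngest = 1 to oldest = 5.)
— Period 1 —
Births: 9200 × 0.499 = 4591  |  6350 × 0.503 = 3194 → 7785
Group 2: 4450 × 0.959 = 4268
Group 3: 7050 × 0.953 = 6719
Group 4: 9200 × 0.938 = 8630
Group 5: 6350 × 0.965 + 5000 × 0.434 = 6128 + 2170 = 8298
Net migration: Group 3 − 580 → 6139; Group 4 − 450 → 8180
→ [7785, 4268, 6139, 8180, 8298]
— Period 2 —
Births: 6139 × 0.499 = 3063  |  8180 × 0.503 = 4115 → 7178
Group 2: 7785 × 0.959 = 7466
Group 3: 4268 × 0.953 = 4067
Group 4: 6139 × 0.938 = 5758
Group 5: 8180 × 0.965 + 8298 × 0.434 = 7894 + 3601 = 11495
Net migration: Group 3 − 580 → 3487; Group 4 − 450 → 5308
→ [7178, 7466, 3487, 5308, 11495]
— Period 3 —
Births: 3487 × 0.499 = 1740  |  5308 × 0.503 = 2670 → 4410
Group 2: 7178 × 0.959 = 6884
Group 3: 7466 × 0.953 = 7115
Group 4: 3487 × 0.938 = 3271
Group 5: 5308 × 0.965 + 11495 × 0.434 = 5122 + 4989 = 10111
Net migration: Group 3 − 580 → 6535; Group 4 − 450 → 2821
→ [4410, 6884, 6535, 2821, 10111]
Scenario A total after 3 periods: 30761
Scenario B projection —
— Period 1 —
Births: 9200 × 0.549 = 5051  |  6350 × 0.503 = 3194 → 8245
Group 2: 4450 × 0.959 = 4268
Group 3: 7050 × 0.953 = 6719
Group 4: 9200 × 0.938 = 8630
Group 5: 6350 × 0.965 + 5000 × 0.434 = 6128 + 2170 = 8298
Net migration: Group 3 − 580 → 6139; Group 4 − 450 → 8180
→ [8245, 4268, 6139, 8180, 8298]
— Period 2 —
Births: 6139 × 0.549 = 3370  |  8180 × 0.503 = 4115 → 7485
Group 2: 8245 × 0.959 = 7907
Group 3: 4268 × 0.953 = 4067
Group 4: 6139 × 0.938 = 5758
Group 5: 8180 × 0.965 + 8298 × 0.434 = 7894 + 3601 = 11495
Net migration: Group 3 − 580 → 3487; Group 4 − 450 → 5308
→ [7485, 7907, 3487, 5308, 11495]
— Period 3 —
Births: 3487 × 0.549 = 1914  |  5308 × 0.503 = 2670 → 4584
Group 2: 7485 × 0.959 = 7178
Group 3: 7907 × 0.953 = 7535
Group 4: 3487 × 0.938 = 3271
Group 5: 5308 × 0.965 + 11495 × 0.434 = 5122 + 4989 = 10111
Net migration: Group 3 − 580 → 6955; Group 4 − 450 → 2821
→ [4584, 7178, 6955, 2821, 10111]
Scenario B total after 3 periods: 31649
Difference B − A = 31649 − 30761 = 888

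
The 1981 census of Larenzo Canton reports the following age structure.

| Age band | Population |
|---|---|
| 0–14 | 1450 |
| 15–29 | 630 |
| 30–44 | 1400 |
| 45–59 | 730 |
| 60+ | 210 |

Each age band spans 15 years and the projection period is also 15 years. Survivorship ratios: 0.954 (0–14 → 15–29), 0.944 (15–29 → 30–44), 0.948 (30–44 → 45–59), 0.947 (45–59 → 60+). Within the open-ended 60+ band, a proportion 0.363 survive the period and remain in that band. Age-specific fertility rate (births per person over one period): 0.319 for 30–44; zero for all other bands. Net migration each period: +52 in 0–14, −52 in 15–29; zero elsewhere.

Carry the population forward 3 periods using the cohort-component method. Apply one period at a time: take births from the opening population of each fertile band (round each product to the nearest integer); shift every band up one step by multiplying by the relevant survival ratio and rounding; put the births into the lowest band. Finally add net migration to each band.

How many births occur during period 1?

Call the bands 1 to 5, youngest first.
— Period 1 —
Births: 1400 * 0.319 = 447
Band 2: 1450 * 0.954 = 1383
Band 3: 630 * 0.944 = 595
Band 4: 1400 * 0.948 = 1327
Band 5: 730 * 0.947 + 210 * 0.363 = 691 + 76 = 767
Net migration: Band 1 + 52 → 499; Band 2 − 52 → 1331
Giving 499 / 1331 / 595 / 1327 / 767.

447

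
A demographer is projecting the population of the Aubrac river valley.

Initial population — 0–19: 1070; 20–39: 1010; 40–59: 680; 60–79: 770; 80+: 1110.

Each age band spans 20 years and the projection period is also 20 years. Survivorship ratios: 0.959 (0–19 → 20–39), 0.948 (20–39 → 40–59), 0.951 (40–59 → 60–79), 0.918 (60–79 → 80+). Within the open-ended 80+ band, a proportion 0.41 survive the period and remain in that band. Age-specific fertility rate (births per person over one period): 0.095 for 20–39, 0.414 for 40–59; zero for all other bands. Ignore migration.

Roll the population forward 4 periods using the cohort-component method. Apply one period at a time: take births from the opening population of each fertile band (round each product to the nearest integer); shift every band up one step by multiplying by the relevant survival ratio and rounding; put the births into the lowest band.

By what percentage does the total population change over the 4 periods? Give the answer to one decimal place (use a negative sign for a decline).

[period 1]
Births: 1010 × 0.095 = 96, 680 × 0.414 = 282 → total 378
20–39: 1070 × 0.959 = 1026
40–59: 1010 × 0.948 = 957
60–79: 680 × 0.951 = 647
80+: 770 × 0.918 + 1110 × 0.41 = 707 + 455 = 1162
Population now: 0–19=378, 20–39=1026, 40–59=957, 60–79=647, 80+=1162
[period 2]
Births: 1026 × 0.095 = 97, 957 × 0.414 = 396 → total 493
20–39: 378 × 0.959 = 363
40–59: 1026 × 0.948 = 973
60–79: 957 × 0.951 = 910
80+: 647 × 0.918 + 1162 × 0.41 = 594 + 476 = 1070
Population now: 0–19=493, 20–39=363, 40–59=973, 60–79=910, 80+=1070
[period 3]
Births: 363 × 0.095 = 34, 973 × 0.414 = 403 → total 437
20–39: 493 × 0.959 = 473
40–59: 363 × 0.948 = 344
60–79: 973 × 0.951 = 925
80+: 910 × 0.918 + 1070 × 0.41 = 835 + 439 = 1274
Population now: 0–19=437, 20–39=473, 40–59=344, 60–79=925, 80+=1274
[period 4]
Births: 473 × 0.095 = 45, 344 × 0.414 = 142 → total 187
20–39: 437 × 0.959 = 419
40–59: 473 × 0.948 = 448
60–79: 344 × 0.951 = 327
80+: 925 × 0.918 + 1274 × 0.41 = 849 + 522 = 1371
Population now: 0–19=187, 20–39=419, 40–59=448, 60–79=327, 80+=1371
Total: 4640 → 2752; change = -1888; percentage change = -40.7%

-40.7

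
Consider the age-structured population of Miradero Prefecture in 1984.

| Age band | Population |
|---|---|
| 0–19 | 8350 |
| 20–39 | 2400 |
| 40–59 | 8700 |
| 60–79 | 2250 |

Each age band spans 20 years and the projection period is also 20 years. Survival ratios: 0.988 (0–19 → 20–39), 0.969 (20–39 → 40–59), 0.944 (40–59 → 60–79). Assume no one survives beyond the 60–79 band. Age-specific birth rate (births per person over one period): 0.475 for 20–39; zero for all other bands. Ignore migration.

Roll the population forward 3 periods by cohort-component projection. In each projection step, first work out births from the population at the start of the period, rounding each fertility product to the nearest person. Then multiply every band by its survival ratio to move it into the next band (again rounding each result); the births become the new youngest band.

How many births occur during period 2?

Numbering the groups 1..4 from youngest to oldest:
[period 1]
Births: 2400 * 0.475 = 1140
Group 2: 8350 * 0.988 = 8250
Group 3: 2400 * 0.969 = 2326
Group 4: 8700 * 0.944 = 8213
Giving 1140 / 8250 / 2326 / 8213.
[period 2]
Births: 8250 * 0.475 = 3919
Group 2: 1140 * 0.988 = 1126
Group 3: 8250 * 0.969 = 7994
Group 4: 2326 * 0.944 = 2196
Giving 3919 / 1126 / 7994 / 2196.

3919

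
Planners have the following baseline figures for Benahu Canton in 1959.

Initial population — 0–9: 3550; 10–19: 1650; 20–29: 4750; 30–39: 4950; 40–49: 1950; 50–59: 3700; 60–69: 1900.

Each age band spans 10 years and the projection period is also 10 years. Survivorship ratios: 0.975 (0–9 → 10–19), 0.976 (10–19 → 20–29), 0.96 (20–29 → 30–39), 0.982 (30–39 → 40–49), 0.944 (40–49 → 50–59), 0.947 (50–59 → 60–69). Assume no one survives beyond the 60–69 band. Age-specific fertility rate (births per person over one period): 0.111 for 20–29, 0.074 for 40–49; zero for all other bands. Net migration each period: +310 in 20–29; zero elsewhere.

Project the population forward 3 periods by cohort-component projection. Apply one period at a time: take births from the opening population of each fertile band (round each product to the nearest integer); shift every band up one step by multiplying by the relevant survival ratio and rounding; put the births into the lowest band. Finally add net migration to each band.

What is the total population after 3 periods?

16170

Call the groups 1 to 7, youngest first.
After projecting period 1:
Births: 4750 * 0.111 = 527 ; 1950 * 0.074 = 144 — total 671
Group 2: 3550 * 0.975 = 3461
Group 3: 1650 * 0.976 = 1610
Group 4: 4750 * 0.96 = 4560
Group 5: 4950 * 0.982 = 4861
Group 6: 1950 * 0.944 = 1841
Group 7: 3700 * 0.947 = 3504
Net migration: Group 3 + 310 → 1920
Giving 671 / 3461 / 1920 / 4560 / 4861 / 1841 / 3504.
After projecting period 2:
Births: 1920 * 0.111 = 213 ; 4861 * 0.074 = 360 — total 573
Group 2: 671 * 0.975 = 654
Group 3: 3461 * 0.976 = 3378
Group 4: 1920 * 0.96 = 1843
Group 5: 4560 * 0.982 = 4478
Group 6: 4861 * 0.944 = 4589
Group 7: 1841 * 0.947 = 1743
Net migration: Group 3 + 310 → 3688
Giving 573 / 654 / 3688 / 1843 / 4478 / 4589 / 1743.
After projecting period 3:
Births: 3688 * 0.111 = 409 ; 4478 * 0.074 = 331 — total 740
Group 2: 573 * 0.975 = 559
Group 3: 654 * 0.976 = 638
Group 4: 3688 * 0.96 = 3540
Group 5: 1843 * 0.982 = 1810
Group 6: 4478 * 0.944 = 4227
Group 7: 4589 * 0.947 = 4346
Net migration: Group 3 + 310 → 948
Giving 740 / 559 / 948 / 3540 / 1810 / 4227 / 4346.
Total after period 3: 740 + 559 + 948 + 3540 + 1810 + 4227 + 4346 = 16170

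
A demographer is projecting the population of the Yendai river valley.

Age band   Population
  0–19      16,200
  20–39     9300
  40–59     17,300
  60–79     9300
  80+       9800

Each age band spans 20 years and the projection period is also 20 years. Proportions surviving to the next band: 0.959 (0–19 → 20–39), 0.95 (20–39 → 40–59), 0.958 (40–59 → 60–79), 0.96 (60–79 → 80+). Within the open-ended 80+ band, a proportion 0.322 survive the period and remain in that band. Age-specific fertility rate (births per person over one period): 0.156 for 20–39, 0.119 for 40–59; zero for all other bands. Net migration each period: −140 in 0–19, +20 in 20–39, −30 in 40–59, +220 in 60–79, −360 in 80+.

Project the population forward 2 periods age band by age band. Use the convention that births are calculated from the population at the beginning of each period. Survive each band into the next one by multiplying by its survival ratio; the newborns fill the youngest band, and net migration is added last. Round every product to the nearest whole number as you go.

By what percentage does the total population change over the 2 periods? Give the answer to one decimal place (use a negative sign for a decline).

-20.0

Period 1:
Births: 9300 * 0.156 = 1451 ; 17300 * 0.119 = 2059 ⇒ total 3510
20–39: 16200 * 0.959 = 15536
40–59: 9300 * 0.95 = 8835
60–79: 17300 * 0.958 = 16573
80+: 9300 * 0.96 + 9800 * 0.322 = 8928 + 3156 = 12084
Net migration: 0–19 − 140 → 3370; 20–39 + 20 → 15556; 40–59 − 30 → 8805; 60–79 + 220 → 16793; 80+ − 360 → 11724
→ [3370, 15556, 8805, 16793, 11724]
Period 2:
Births: 15556 * 0.156 = 2427 ; 8805 * 0.119 = 1048 ⇒ total 3475
20–39: 3370 * 0.959 = 3232
40–59: 15556 * 0.95 = 14778
60–79: 8805 * 0.958 = 8435
80+: 16793 * 0.96 + 11724 * 0.322 = 16121 + 3775 = 19896
Net migration: 0–19 − 140 → 3335; 20–39 + 20 → 3252; 40–59 − 30 → 14748; 60–79 + 220 → 8655; 80+ − 360 → 19536
→ [3335, 3252, 14748, 8655, 19536]
Total: 61900 → 49526; change = -12374; percentage change = -20.0%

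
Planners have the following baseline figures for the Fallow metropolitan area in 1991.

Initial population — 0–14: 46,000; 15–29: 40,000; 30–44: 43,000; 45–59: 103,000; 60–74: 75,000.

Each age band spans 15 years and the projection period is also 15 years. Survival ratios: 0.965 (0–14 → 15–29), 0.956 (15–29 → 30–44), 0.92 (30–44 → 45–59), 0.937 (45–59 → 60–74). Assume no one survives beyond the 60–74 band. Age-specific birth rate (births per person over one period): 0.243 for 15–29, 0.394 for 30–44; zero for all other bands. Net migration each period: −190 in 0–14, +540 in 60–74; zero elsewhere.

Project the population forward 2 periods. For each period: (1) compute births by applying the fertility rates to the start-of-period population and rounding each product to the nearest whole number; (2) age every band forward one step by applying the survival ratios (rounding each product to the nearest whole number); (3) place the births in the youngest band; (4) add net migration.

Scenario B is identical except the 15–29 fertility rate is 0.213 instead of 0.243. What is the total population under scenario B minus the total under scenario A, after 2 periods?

-2490

Period 1:
Births: 40000 × 0.243 = 9720  |  43000 × 0.394 = 16942 → 26662
15–29: 46000 × 0.965 = 44390
30–44: 40000 × 0.956 = 38240
45–59: 43000 × 0.92 = 39560
60–74: 103000 × 0.937 = 96511
Net migration: 0–14 − 190 → 26472; 60–74 + 540 → 97051
Population now: 0–14=26472, 15–29=44390, 30–44=38240, 45–59=39560, 60–74=97051
Period 2:
Births: 44390 × 0.243 = 10787  |  38240 × 0.394 = 15067 → 25854
15–29: 26472 × 0.965 = 25545
30–44: 44390 × 0.956 = 42437
45–59: 38240 × 0.92 = 35181
60–74: 39560 × 0.937 = 37068
Net migration: 0–14 − 190 → 25664; 60–74 + 540 → 37608
Population now: 0–14=25664, 15–29=25545, 30–44=42437, 45–59=35181, 60–74=37608
Scenario A total after 2 periods: 166435
Scenario B projection —
Period 1:
Births: 40000 × 0.213 = 8520  |  43000 × 0.394 = 16942 → 25462
15–29: 46000 × 0.965 = 44390
30–44: 40000 × 0.956 = 38240
45–59: 43000 × 0.92 = 39560
60–74: 103000 × 0.937 = 96511
Net migration: 0–14 − 190 → 25272; 60–74 + 540 → 97051
Population now: 0–14=25272, 15–29=44390, 30–44=38240, 45–59=39560, 60–74=97051
Period 2:
Births: 44390 × 0.213 = 9455  |  38240 × 0.394 = 15067 → 24522
15–29: 25272 × 0.965 = 24387
30–44: 44390 × 0.956 = 42437
45–59: 38240 × 0.92 = 35181
60–74: 39560 × 0.937 = 37068
Net migration: 0–14 − 190 → 24332; 60–74 + 540 → 37608
Population now: 0–14=24332, 15–29=24387, 30–44=42437, 45–59=35181, 60–74=37608
Scenario B total after 2 periods: 163945
Difference B − A = 163945 − 166435 = -2490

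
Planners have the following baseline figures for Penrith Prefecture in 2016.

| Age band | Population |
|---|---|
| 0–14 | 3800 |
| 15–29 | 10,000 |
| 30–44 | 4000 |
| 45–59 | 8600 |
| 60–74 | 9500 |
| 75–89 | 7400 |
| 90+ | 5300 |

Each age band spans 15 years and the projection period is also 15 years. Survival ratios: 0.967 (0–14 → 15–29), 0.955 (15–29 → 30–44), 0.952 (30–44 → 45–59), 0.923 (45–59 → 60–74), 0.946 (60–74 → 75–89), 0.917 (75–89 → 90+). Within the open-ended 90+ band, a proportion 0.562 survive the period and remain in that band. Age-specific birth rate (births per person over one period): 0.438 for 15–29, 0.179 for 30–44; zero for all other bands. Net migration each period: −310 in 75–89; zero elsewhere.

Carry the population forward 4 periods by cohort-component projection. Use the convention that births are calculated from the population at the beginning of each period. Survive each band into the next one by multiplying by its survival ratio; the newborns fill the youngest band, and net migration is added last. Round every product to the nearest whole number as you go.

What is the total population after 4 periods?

33922

— Period 1 —
Births: 10000 × 0.438 = 4380 ; 4000 × 0.179 = 716 → 5096
15–29: 3800 × 0.967 = 3675
30–44: 10000 × 0.955 = 9550
45–59: 4000 × 0.952 = 3808
60–74: 8600 × 0.923 = 7938
75–89: 9500 × 0.946 = 8987
90+: 7400 × 0.917 + 5300 × 0.562 = 6786 + 2979 = 9765
Net migration: 75–89 − 310 → 8677
Population now: 0–14=5096, 15–29=3675, 30–44=9550, 45–59=3808, 60–74=7938, 75–89=8677, 90+=9765
— Period 2 —
Births: 3675 × 0.438 = 1610 ; 9550 × 0.179 = 1709 → 3319
15–29: 5096 × 0.967 = 4928
30–44: 3675 × 0.955 = 3510
45–59: 9550 × 0.952 = 9092
60–74: 3808 × 0.923 = 3515
75–89: 7938 × 0.946 = 7509
90+: 8677 × 0.917 + 9765 × 0.562 = 7957 + 5488 = 13445
Net migration: 75–89 − 310 → 7199
Population now: 0–14=3319, 15–29=4928, 30–44=3510, 45–59=9092, 60–74=3515, 75–89=7199, 90+=13445
— Period 3 —
Births: 4928 × 0.438 = 2158 ; 3510 × 0.179 = 628 → 2786
15–29: 3319 × 0.967 = 3209
30–44: 4928 × 0.955 = 4706
45–59: 3510 × 0.952 = 3342
60–74: 9092 × 0.923 = 8392
75–89: 3515 × 0.946 = 3325
90+: 7199 × 0.917 + 13445 × 0.562 = 6601 + 7556 = 14157
Net migration: 75–89 − 310 → 3015
Population now: 0–14=2786, 15–29=3209, 30–44=4706, 45–59=3342, 60–74=8392, 75–89=3015, 90+=14157
— Period 4 —
Births: 3209 × 0.438 = 1406 ; 4706 × 0.179 = 842 → 2248
15–29: 2786 × 0.967 = 2694
30–44: 3209 × 0.955 = 3065
45–59: 4706 × 0.952 = 4480
60–74: 3342 × 0.923 = 3085
75–89: 8392 × 0.946 = 7939
90+: 3015 × 0.917 + 14157 × 0.562 = 2765 + 7956 = 10721
Net migration: 75–89 − 310 → 7629
Population now: 0–14=2248, 15–29=2694, 30–44=3065, 45–59=4480, 60–74=3085, 75–89=7629, 90+=10721
Total after period 4: 2248 + 2694 + 3065 + 4480 + 3085 + 7629 + 10721 = 33922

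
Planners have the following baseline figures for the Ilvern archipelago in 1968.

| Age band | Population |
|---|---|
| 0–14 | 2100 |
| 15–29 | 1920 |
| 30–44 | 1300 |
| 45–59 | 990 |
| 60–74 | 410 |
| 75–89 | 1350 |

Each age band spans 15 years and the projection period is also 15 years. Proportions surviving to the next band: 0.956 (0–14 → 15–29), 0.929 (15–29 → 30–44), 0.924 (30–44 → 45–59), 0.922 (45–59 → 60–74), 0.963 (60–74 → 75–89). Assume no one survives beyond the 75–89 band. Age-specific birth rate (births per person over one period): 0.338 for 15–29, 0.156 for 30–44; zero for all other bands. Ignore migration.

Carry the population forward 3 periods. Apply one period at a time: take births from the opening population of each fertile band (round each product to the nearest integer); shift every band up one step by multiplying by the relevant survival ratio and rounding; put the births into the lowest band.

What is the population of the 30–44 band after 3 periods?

757

Numbering the groups 1..6 from youngest to oldest:
Period 1.
Births: 1920 × 0.338 = 649  |  1300 × 0.156 = 203 → total 852
Group 2: 2100 × 0.956 = 2008
Group 3: 1920 × 0.929 = 1784
Group 4: 1300 × 0.924 = 1201
Group 5: 990 × 0.922 = 913
Group 6: 410 × 0.963 = 395
Giving 852 / 2008 / 1784 / 1201 / 913 / 395.
Period 2.
Births: 2008 × 0.338 = 679  |  1784 × 0.156 = 278 → total 957
Group 2: 852 × 0.956 = 815
Group 3: 2008 × 0.929 = 1865
Group 4: 1784 × 0.924 = 1648
Group 5: 1201 × 0.922 = 1107
Group 6: 913 × 0.963 = 879
Giving 957 / 815 / 1865 / 1648 / 1107 / 879.
Period 3.
Births: 815 × 0.338 = 275  |  1865 × 0.156 = 291 → total 566
Group 2: 957 × 0.956 = 915
Group 3: 815 × 0.929 = 757
Group 4: 1865 × 0.924 = 1723
Group 5: 1648 × 0.922 = 1519
Group 6: 1107 × 0.963 = 1066
Giving 566 / 915 / 757 / 1723 / 1519 / 1066.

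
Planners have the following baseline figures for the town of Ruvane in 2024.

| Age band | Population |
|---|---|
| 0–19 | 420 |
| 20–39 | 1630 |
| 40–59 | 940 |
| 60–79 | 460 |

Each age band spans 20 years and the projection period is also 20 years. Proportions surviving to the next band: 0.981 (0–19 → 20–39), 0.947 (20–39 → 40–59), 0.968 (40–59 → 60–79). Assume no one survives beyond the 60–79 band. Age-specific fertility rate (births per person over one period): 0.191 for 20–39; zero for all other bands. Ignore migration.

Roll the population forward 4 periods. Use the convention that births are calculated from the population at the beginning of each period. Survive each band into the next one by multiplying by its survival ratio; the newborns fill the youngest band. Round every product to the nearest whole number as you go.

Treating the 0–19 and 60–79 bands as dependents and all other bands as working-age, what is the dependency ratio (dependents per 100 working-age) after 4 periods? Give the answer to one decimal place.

226.9

(Bands numbered youngest = 1 to oldest = 4.)
Period 1.
Births: 1630 * 0.191 = 311
Band 2: 420 * 0.981 = 412
Band 3: 1630 * 0.947 = 1544
Band 4: 940 * 0.968 = 910
End of period: [311, 412, 1544, 910]
Period 2.
Births: 412 * 0.191 = 79
Band 2: 311 * 0.981 = 305
Band 3: 412 * 0.947 = 390
Band 4: 1544 * 0.968 = 1495
End of period: [79, 305, 390, 1495]
Period 3.
Births: 305 * 0.191 = 58
Band 2: 79 * 0.981 = 77
Band 3: 305 * 0.947 = 289
Band 4: 390 * 0.968 = 378
End of period: [58, 77, 289, 378]
Period 4.
Births: 77 * 0.191 = 15
Band 2: 58 * 0.981 = 57
Band 3: 77 * 0.947 = 73
Band 4: 289 * 0.968 = 280
End of period: [15, 57, 73, 280]
Dependents (band 0–19 + band 60–79) = 15 + 280 = 295; working-age = 130; ratio = 295/130 × 100 = 226.9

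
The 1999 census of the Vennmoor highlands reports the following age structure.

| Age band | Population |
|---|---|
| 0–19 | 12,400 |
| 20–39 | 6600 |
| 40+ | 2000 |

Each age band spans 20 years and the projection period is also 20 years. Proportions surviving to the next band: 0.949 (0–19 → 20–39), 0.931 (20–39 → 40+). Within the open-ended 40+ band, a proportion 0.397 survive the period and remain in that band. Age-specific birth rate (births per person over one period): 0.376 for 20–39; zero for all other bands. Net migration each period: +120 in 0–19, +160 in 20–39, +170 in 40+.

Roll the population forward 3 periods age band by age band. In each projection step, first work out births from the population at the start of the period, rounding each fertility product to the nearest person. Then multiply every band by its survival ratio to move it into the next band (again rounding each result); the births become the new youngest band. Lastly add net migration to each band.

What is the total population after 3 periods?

Period 1.
Births: 6600 * 0.376 = 2482
20–39: 12400 * 0.949 = 11768
40+: 6600 * 0.931 + 2000 * 0.397 = 6145 + 794 = 6939
Net migration: 0–19 + 120 → 2602; 20–39 + 160 → 11928; 40+ + 170 → 7109
Population now: 0–19=2602, 20–39=11928, 40+=7109
Period 2.
Births: 11928 * 0.376 = 4485
20–39: 2602 * 0.949 = 2469
40+: 11928 * 0.931 + 7109 * 0.397 = 11105 + 2822 = 13927
Net migration: 0–19 + 120 → 4605; 20–39 + 160 → 2629; 40+ + 170 → 14097
Population now: 0–19=4605, 20–39=2629, 40+=14097
Period 3.
Births: 2629 * 0.376 = 989
20–39: 4605 * 0.949 = 4370
40+: 2629 * 0.931 + 14097 * 0.397 = 2448 + 5597 = 8045
Net migration: 0–19 + 120 → 1109; 20–39 + 160 → 4530; 40+ + 170 → 8215
Population now: 0–19=1109, 20–39=4530, 40+=8215
Total after period 3: 1109 + 4530 + 8215 = 13854

13854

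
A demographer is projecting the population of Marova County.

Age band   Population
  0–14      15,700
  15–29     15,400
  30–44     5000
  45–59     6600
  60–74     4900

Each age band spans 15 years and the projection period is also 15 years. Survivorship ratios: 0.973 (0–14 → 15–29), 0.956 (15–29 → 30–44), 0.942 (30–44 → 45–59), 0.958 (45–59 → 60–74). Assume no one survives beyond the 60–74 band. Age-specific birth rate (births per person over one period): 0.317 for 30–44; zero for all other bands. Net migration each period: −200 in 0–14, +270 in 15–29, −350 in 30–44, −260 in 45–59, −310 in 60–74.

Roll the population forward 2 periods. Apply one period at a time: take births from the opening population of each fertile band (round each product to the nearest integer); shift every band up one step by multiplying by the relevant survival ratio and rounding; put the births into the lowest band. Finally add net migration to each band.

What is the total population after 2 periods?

Period 1:
Births: 5000 × 0.317 = 1585
15–29: 15700 × 0.973 = 15276
30–44: 15400 × 0.956 = 14722
45–59: 5000 × 0.942 = 4710
60–74: 6600 × 0.958 = 6323
Net migration: 0–14 − 200 → 1385; 15–29 + 270 → 15546; 30–44 − 350 → 14372; 45–59 − 260 → 4450; 60–74 − 310 → 6013
End of period: [1385, 15546, 14372, 4450, 6013]
Period 2:
Births: 14372 × 0.317 = 4556
15–29: 1385 × 0.973 = 1348
30–44: 15546 × 0.956 = 14862
45–59: 14372 × 0.942 = 13538
60–74: 4450 × 0.958 = 4263
Net migration: 0–14 − 200 → 4356; 15–29 + 270 → 1618; 30–44 − 350 → 14512; 45–59 − 260 → 13278; 60–74 − 310 → 3953
End of period: [4356, 1618, 14512, 13278, 3953]
Total after period 2: 4356 + 1618 + 14512 + 13278 + 3953 = 37717

37717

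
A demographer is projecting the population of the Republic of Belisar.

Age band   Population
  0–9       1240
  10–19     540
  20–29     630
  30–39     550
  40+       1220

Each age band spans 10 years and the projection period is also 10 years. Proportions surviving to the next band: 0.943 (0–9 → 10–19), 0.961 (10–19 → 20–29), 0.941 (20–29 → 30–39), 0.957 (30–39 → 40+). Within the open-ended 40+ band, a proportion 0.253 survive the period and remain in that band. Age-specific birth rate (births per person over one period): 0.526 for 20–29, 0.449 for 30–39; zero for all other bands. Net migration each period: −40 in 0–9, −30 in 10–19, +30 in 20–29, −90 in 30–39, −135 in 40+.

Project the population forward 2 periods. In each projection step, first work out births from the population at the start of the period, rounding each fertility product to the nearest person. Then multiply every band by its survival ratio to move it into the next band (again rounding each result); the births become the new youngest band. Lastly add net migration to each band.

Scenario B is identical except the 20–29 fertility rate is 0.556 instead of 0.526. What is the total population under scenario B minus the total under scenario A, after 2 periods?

[period 1]
Births: 630 × 0.526 = 331 ; 550 × 0.449 = 247 — total 578
10–19: 1240 × 0.943 = 1169
20–29: 540 × 0.961 = 519
30–39: 630 × 0.941 = 593
40+: 550 × 0.957 + 1220 × 0.253 = 526 + 309 = 835
Net migration: 0–9 − 40 → 538; 10–19 − 30 → 1139; 20–29 + 30 → 549; 30–39 − 90 → 503; 40+ − 135 → 700
Population now: 0–9=538, 10–19=1139, 20–29=549, 30–39=503, 40+=700
[period 2]
Births: 549 × 0.526 = 289 ; 503 × 0.449 = 226 — total 515
10–19: 538 × 0.943 = 507
20–29: 1139 × 0.961 = 1095
30–39: 549 × 0.941 = 517
40+: 503 × 0.957 + 700 × 0.253 = 481 + 177 = 658
Net migration: 0–9 − 40 → 475; 10–19 − 30 → 477; 20–29 + 30 → 1125; 30–39 − 90 → 427; 40+ − 135 → 523
Population now: 0–9=475, 10–19=477, 20–29=1125, 30–39=427, 40+=523
Scenario A total after 2 periods: 3027
Scenario B projection —
[period 1]
Births: 630 × 0.556 = 350 ; 550 × 0.449 = 247 — total 597
10–19: 1240 × 0.943 = 1169
20–29: 540 × 0.961 = 519
30–39: 630 × 0.941 = 593
40+: 550 × 0.957 + 1220 × 0.253 = 526 + 309 = 835
Net migration: 0–9 − 40 → 557; 10–19 − 30 → 1139; 20–29 + 30 → 549; 30–39 − 90 → 503; 40+ − 135 → 700
Population now: 0–9=557, 10–19=1139, 20–29=549, 30–39=503, 40+=700
[period 2]
Births: 549 × 0.556 = 305 ; 503 × 0.449 = 226 — total 531
10–19: 557 × 0.943 = 525
20–29: 1139 × 0.961 = 1095
30–39: 549 × 0.941 = 517
40+: 503 × 0.957 + 700 × 0.253 = 481 + 177 = 658
Net migration: 0–9 − 40 → 491; 10–19 − 30 → 495; 20–29 + 30 → 1125; 30–39 − 90 → 427; 40+ − 135 → 523
Population now: 0–9=491, 10–19=495, 20–29=1125, 30–39=427, 40+=523
Scenario B total after 2 periods: 3061
Difference B − A = 3061 − 3027 = 34

34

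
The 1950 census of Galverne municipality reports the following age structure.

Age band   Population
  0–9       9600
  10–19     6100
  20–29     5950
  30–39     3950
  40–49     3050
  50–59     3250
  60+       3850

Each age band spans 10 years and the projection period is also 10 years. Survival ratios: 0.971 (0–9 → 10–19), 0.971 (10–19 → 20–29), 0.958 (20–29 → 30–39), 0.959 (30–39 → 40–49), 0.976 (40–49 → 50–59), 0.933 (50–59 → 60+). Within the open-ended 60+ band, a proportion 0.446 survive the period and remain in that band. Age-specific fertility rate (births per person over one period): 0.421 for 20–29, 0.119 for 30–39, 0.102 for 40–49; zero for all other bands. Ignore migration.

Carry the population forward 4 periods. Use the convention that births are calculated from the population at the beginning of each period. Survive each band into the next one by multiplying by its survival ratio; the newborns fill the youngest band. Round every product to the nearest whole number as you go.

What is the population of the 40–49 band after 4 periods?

8316

— Period 1 —
Births: 5950 × 0.421 = 2505 ; 3950 × 0.119 = 470 ; 3050 × 0.102 = 311 → total 3286
10–19: 9600 × 0.971 = 9322
20–29: 6100 × 0.971 = 5923
30–39: 5950 × 0.958 = 5700
40–49: 3950 × 0.959 = 3788
50–59: 3050 × 0.976 = 2977
60+: 3250 × 0.933 + 3850 × 0.446 = 3032 + 1717 = 4749
End of period: [3286, 9322, 5923, 5700, 3788, 2977, 4749]
— Period 2 —
Births: 5923 × 0.421 = 2494 ; 5700 × 0.119 = 678 ; 3788 × 0.102 = 386 → total 3558
10–19: 3286 × 0.971 = 3191
20–29: 9322 × 0.971 = 9052
30–39: 5923 × 0.958 = 5674
40–49: 5700 × 0.959 = 5466
50–59: 3788 × 0.976 = 3697
60+: 2977 × 0.933 + 4749 × 0.446 = 2778 + 2118 = 4896
End of period: [3558, 3191, 9052, 5674, 5466, 3697, 4896]
— Period 3 —
Births: 9052 × 0.421 = 3811 ; 5674 × 0.119 = 675 ; 5466 × 0.102 = 558 → total 5044
10–19: 3558 × 0.971 = 3455
20–29: 3191 × 0.971 = 3098
30–39: 9052 × 0.958 = 8672
40–49: 5674 × 0.959 = 5441
50–59: 5466 × 0.976 = 5335
60+: 3697 × 0.933 + 4896 × 0.446 = 3449 + 2184 = 5633
End of period: [5044, 3455, 3098, 8672, 5441, 5335, 5633]
— Period 4 —
Births: 3098 × 0.421 = 1304 ; 8672 × 0.119 = 1032 ; 5441 × 0.102 = 555 → total 2891
10–19: 5044 × 0.971 = 4898
20–29: 3455 × 0.971 = 3355
30–39: 3098 × 0.958 = 2968
40–49: 8672 × 0.959 = 8316
50–59: 5441 × 0.976 = 5310
60+: 5335 × 0.933 + 5633 × 0.446 = 4978 + 2512 = 7490
End of period: [2891, 4898, 3355, 2968, 8316, 5310, 7490]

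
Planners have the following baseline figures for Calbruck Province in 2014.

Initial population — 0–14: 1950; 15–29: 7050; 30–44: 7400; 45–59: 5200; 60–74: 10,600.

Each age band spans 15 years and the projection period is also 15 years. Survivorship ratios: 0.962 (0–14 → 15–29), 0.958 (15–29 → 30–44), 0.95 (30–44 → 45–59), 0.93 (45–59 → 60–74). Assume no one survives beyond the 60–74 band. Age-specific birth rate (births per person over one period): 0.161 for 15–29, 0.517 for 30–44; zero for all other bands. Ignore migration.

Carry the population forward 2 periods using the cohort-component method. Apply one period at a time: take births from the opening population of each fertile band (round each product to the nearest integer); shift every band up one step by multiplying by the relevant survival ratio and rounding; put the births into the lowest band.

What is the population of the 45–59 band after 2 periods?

[period 1]
Births: 7050 × 0.161 = 1135  |  7400 × 0.517 = 3826 — total 4961
15–29: 1950 × 0.962 = 1876
30–44: 7050 × 0.958 = 6754
45–59: 7400 × 0.95 = 7030
60–74: 5200 × 0.93 = 4836
→ [4961, 1876, 6754, 7030, 4836]
[period 2]
Births: 1876 × 0.161 = 302  |  6754 × 0.517 = 3492 — total 3794
15–29: 4961 × 0.962 = 4772
30–44: 1876 × 0.958 = 1797
45–59: 6754 × 0.95 = 6416
60–74: 7030 × 0.93 = 6538
→ [3794, 4772, 1797, 6416, 6538]

6416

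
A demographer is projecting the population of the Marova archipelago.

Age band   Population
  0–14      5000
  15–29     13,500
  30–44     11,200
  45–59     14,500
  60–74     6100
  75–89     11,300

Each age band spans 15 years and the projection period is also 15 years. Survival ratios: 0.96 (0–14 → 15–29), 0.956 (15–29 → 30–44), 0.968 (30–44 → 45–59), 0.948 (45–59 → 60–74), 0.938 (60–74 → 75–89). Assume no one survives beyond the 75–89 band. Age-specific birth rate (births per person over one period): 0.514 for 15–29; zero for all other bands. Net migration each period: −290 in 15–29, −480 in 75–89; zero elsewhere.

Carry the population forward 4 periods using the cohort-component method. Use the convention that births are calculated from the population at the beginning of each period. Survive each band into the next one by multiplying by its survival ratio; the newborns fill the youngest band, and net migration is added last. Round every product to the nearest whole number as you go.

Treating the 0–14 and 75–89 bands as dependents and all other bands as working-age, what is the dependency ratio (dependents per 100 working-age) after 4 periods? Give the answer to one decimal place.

Let band 1 be 0–14 through band 6 = 75–89.
Period 1:
Births: 13500 * 0.514 = 6939
Band 2: 5000 * 0.96 = 4800
Band 3: 13500 * 0.956 = 12906
Band 4: 11200 * 0.968 = 10842
Band 5: 14500 * 0.948 = 13746
Band 6: 6100 * 0.938 = 5722
Net migration: Band 2 − 290 → 4510; Band 6 − 480 → 5242
→ [6939, 4510, 12906, 10842, 13746, 5242]
Period 2:
Births: 4510 * 0.514 = 2318
Band 2: 6939 * 0.96 = 6661
Band 3: 4510 * 0.956 = 4312
Band 4: 12906 * 0.968 = 12493
Band 5: 10842 * 0.948 = 10278
Band 6: 13746 * 0.938 = 12894
Net migration: Band 2 − 290 → 6371; Band 6 − 480 → 12414
→ [2318, 6371, 4312, 12493, 10278, 12414]
Period 3:
Births: 6371 * 0.514 = 3275
Band 2: 2318 * 0.96 = 2225
Band 3: 6371 * 0.956 = 6091
Band 4: 4312 * 0.968 = 4174
Band 5: 12493 * 0.948 = 11843
Band 6: 10278 * 0.938 = 9641
Net migration: Band 2 − 290 → 1935; Band 6 − 480 → 9161
→ [3275, 1935, 6091, 4174, 11843, 9161]
Period 4:
Births: 1935 * 0.514 = 995
Band 2: 3275 * 0.96 = 3144
Band 3: 1935 * 0.956 = 1850
Band 4: 6091 * 0.968 = 5896
Band 5: 4174 * 0.948 = 3957
Band 6: 11843 * 0.938 = 11109
Net migration: Band 2 − 290 → 2854; Band 6 − 480 → 10629
→ [995, 2854, 1850, 5896, 3957, 10629]
Dependents (band 0–14 + band 75–89) = 995 + 10629 = 11624; working-age = 14557; ratio = 11624/14557 × 100 = 79.9

79.9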